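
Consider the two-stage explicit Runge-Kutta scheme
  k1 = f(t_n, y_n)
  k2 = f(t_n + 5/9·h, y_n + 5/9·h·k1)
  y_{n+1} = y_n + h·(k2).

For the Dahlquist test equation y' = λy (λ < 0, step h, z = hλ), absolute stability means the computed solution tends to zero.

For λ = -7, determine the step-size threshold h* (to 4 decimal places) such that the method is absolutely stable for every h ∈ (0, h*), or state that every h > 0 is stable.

Test eqn y'=λy, z=hλ:
  k1=λy_n ⇒ h·k1=z·y_n;  k2=λ(1+5/9z)y_n ⇒ h·k2=z(1+5/9z)y_n
  y_{n+1}/y_n = 1 + z(1+5/9z) = 1 + z + 5/9z²
  R(z) = 1 + z + 5/9z².

Find x<0 with |R(x)|<1.
x=-0.62: |R|=0.5936
R=1: x+5/9x²=0 ⇒ x=−9/5=-1.8000; min R=1−1/(4·5/9)=0.5500>−1
Confirm numerically:
  x=-1.234: |R|=0.61198 <1
  x=-1.041: |R|=0.56105 <1
  x=-0.800: |R|=0.55556 <1
  x=-1.896: |R|=1.10112 >1
  x=-1.851: |R|=1.05245 >1
Stable set (-1.8000, 0).

(-1.8000,0); λ=-7 ⇒ h* = (9/5)/7 = 0.2571.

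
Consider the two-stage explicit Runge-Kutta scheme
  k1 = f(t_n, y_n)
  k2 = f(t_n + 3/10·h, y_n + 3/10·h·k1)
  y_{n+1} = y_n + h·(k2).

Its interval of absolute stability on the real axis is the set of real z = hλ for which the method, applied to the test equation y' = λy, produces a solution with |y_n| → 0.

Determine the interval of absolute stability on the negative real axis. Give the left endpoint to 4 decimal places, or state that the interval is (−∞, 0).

Set f=λy, z=hλ:
  k1=λy_n ⇒ h·k1=z·y_n;  k2=λ(1+3/10z)y_n ⇒ h·k2=z(1+3/10z)y_n
  y_{n+1}/y_n = 1 + z(1+3/10z) = 1 + z + 3/10z²
  Hence R(z) = 1 + z + 3/10z².

Solve |R(x)|<1 on ℝ⁻.
x=-1.74: |R|=0.1683
R=1: x+3/10x²=0 ⇒ x=−10/3=-3.3333; min R=1−1/(4·3/10)=0.1667>−1
Confirm numerically:
  x=-3.261: |R|=0.92924 <1
  x=-3.069: |R|=0.75663 <1
  x=-2.368: |R|=0.31423 <1
  x=-1.992: |R|=0.19842 <1
  x=-3.625: |R|=1.31719 >1
  x=-3.474: |R|=1.14660 >1
So |R|<1 on (-3.3333, 0).

z∈(-3.3333,0).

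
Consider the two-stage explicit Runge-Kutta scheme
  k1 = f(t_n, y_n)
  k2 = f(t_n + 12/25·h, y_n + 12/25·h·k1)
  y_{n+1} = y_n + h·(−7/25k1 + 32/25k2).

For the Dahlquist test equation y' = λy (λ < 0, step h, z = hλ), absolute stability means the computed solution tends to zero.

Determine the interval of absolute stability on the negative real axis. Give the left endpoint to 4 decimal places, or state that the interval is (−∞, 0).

z∈(-1.6276,0).

With y'=λy (z=hλ):
  k1=λy_n ⇒ h·k1=z·y_n;  k2=λ(1+12/25z)y_n ⇒ h·k2=z(1+12/25z)y_n
  y_{n+1}/y_n = 1 − 7/25z + 32/25z(1+12/25z) = 1 + z + 384/625z²
  Hence R(z) = 1 + z + 384/625z².

Solve |R(x)|<1 on ℝ⁻.
x=-1.56: |R|=0.9352
R=1: x+384/625x²=0 ⇒ x=−625/384=-1.6276; min R=1−1/(4·384/625)=0.5931>−1
Confirm numerically:
  x=-1.335: |R|=0.76000 <1
  x=-1.001: |R|=0.61463 <1
  x=-0.836: |R|=0.59340 <1
  x=-0.755: |R|=0.59522 <1
  x=-1.983: |R|=1.43300 >1
  x=-1.756: |R|=1.13852 >1
So |R|<1 on (-1.6276, 0).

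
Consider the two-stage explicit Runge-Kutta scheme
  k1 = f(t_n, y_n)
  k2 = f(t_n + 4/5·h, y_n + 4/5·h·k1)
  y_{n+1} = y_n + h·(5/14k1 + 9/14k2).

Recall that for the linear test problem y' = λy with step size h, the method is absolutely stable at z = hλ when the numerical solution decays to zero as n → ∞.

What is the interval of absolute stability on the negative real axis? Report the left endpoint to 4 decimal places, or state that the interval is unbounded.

(-1.9444, 0).

Set f=λy, z=hλ:
  k1=λy_n ⇒ h·k1=z·y_n;  k2=λ(1+4/5z)y_n ⇒ h·k2=z(1+4/5z)y_n
  y_{n+1}/y_n = 1 + 5/14z + 9/14z(1+4/5z) = 1 + z + 18/35z²
  R(z) = 1 + z + 18/35z².

Find x<0 with |R(x)|<1.
x=-1.73: |R|=0.8092
R=1: x+18/35x²=0 ⇒ x=−35/18=-1.9444; min R=1−1/(4·18/35)=0.5139>−1
Confirm numerically:
  x=-1.629: |R|=0.73573 <1
  x=-1.504: |R|=0.65932 <1
  x=-1.470: |R|=0.64132 <1
  x=-2.423: |R|=1.59633 >1
  x=-2.240: |R|=1.34048 >1
  x=-2.146: |R|=1.22245 >1
Interval (-1.9444, 0).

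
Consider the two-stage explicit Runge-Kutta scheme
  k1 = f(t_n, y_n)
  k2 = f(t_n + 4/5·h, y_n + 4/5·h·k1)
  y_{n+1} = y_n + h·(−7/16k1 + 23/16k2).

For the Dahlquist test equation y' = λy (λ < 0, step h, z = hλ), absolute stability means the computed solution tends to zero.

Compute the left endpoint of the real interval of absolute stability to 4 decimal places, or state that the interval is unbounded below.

left endpoint -0.8696.

With y'=λy (z=hλ):
  k1=λy_n ⇒ h·k1=z·y_n;  k2=λ(1+4/5z)y_n ⇒ h·k2=z(1+4/5z)y_n
  y_{n+1}/y_n = 1 − 7/16z + 23/16z(1+4/5z) = 1 + z + 23/20z²
  Hence R(z) = 1 + z + 23/20z².

Solve |R(x)|<1 on ℝ⁻.
x=-0.9: |R|=1.0315
R=1: x+23/20x²=0 ⇒ x=−20/23=-0.8696; min R=1−1/(4·23/20)=0.7826>−1
Confirm numerically:
  x=-0.832: |R|=0.96406 <1
  x=-0.646: |R|=0.83391 <1
  x=-0.510: |R|=0.78912 <1
  x=-1.449: |R|=1.96554 >1
  x=-1.285: |R|=1.61391 >1
  x=-0.989: |R|=1.13584 >1
Stable set (-0.8696, 0).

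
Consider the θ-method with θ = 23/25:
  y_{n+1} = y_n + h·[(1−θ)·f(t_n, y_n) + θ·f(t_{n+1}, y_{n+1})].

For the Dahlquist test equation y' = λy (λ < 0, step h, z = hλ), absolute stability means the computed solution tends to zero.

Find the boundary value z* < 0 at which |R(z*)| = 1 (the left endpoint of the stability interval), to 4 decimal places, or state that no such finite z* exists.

With y'=λy (z=hλ):
  y_{n+1} = y_n + z·[2/25·y_n + 23/25·y_{n+1}] ⇒ (1 − 23/25z)y_{n+1} = (1 + 2/25z)y_n
  so R(z) = (1 + 2/25z)/(1 − 23/25z).

Boundary: |R(x)|=1, x<0.
x=-1.44: |R|=0.3806
x=-2: |R|=0.2958
x=-10: |R|=0.0196
x=-100: |R|=0.0753
θ=23/25≥1/2 ⇒ |1+2/25x|<|1−23/25x| ∀x<0 ⇒ stable on all of ℝ⁻.

interval (−∞, 0).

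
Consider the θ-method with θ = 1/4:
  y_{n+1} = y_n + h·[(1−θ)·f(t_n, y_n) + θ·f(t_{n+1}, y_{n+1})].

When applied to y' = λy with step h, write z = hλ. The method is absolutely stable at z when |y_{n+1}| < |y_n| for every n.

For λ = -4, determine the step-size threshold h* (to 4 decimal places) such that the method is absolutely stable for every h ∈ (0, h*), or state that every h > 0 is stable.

With y'=λy (z=hλ):
  y_{n+1} = y_n + z·[3/4·y_n + 1/4·y_{n+1}] ⇒ (1 − 1/4z)y_{n+1} = (1 + 3/4z)y_n
  R(z) = (1 + 3/4z)/(1 − 1/4z).

Solve |R(x)|<1 on ℝ⁻.
x=-0.77: |R|=0.3543
R=−1: 1+3/4x = −1+1/4x ⇒ -1/2x=2 ⇒ x=2/(-1/2)=-4.0000
Confirm numerically:
  x=-3.673: |R|=0.91477 <1
  x=-3.583: |R|=0.89002 <1
  x=-2.699: |R|=0.61158 <1
  x=-4.173: |R|=1.04233 >1
  x=-4.117: |R|=1.02883 >1
Stable set (-4.0000, 0).

(-4.0000,0); λ=-4 ⇒ h* = (4)/4 = 1.0000.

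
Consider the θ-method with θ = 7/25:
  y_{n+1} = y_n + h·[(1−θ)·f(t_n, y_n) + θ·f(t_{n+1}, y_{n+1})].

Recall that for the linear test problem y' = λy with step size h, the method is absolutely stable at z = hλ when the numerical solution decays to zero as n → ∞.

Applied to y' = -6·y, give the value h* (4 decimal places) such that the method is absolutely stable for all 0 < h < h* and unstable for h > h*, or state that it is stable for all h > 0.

With y'=λy (z=hλ):
  y_{n+1} = y_n + z·[18/25·y_n + 7/25·y_{n+1}] ⇒ (1 − 7/25z)y_{n+1} = (1 + 18/25z)y_n
  R(z) = (1 + 18/25z)/(1 − 7/25z).

Boundary: |R(x)|=1, x<0.
x=-0.37: |R|=0.6647
R=−1: 1+18/25x = −1+7/25x ⇒ -11/25x=2 ⇒ x=2/(-11/25)=-4.5455
Confirm numerically:
  x=-4.231: |R|=0.93667 <1
  x=-4.086: |R|=0.90571 <1
  x=-2.682: |R|=0.53173 <1
  x=-4.877: |R|=1.06167 >1
  x=-4.827: |R|=1.05268 >1
So |R|<1 on (-4.5455, 0).

(-4.5455,0); λ=-6 ⇒ h* = (50/11)/6 = 0.7576.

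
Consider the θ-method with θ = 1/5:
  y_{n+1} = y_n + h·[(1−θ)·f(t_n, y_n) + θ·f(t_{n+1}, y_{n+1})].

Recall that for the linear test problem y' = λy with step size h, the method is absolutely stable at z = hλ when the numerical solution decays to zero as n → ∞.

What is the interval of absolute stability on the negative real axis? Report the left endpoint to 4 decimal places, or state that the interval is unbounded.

With y'=λy (z=hλ):
  y_{n+1} = y_n + z·[4/5·y_n + 1/5·y_{n+1}] ⇒ (1 − 1/5z)y_{n+1} = (1 + 4/5z)y_n
  Hence R(z) = (1 + 4/5z)/(1 − 1/5z).

Need |R(x)|<1, x<0.
x=-0.66: |R|=0.4170
R=−1: 1+4/5x = −1+1/5x ⇒ -3/5x=2 ⇒ x=2/(-3/5)=-3.3333
Confirm numerically:
  x=-3.225: |R|=0.96049 <1
  x=-2.472: |R|=0.65418 <1
  x=-1.723: |R|=0.28142 <1
  x=-1.643: |R|=0.23664 <1
  x=-3.809: |R|=1.16199 >1
  x=-3.639: |R|=1.10615 >1
Stable set (-3.3333, 0).

z∈(-3.3333,0).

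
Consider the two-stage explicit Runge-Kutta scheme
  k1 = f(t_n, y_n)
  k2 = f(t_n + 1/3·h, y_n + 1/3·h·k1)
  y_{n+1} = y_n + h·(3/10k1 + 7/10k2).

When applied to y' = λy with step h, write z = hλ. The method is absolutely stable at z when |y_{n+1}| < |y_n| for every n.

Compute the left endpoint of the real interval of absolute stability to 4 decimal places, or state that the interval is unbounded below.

Set f=λy, z=hλ:
  k1=λy_n ⇒ h·k1=z·y_n;  k2=λ(1+1/3z)y_n ⇒ h·k2=z(1+1/3z)y_n
  y_{n+1}/y_n = 1 + 3/10z + 7/10z(1+1/3z) = 1 + z + 7/30z²
  R(z) = 1 + z + 7/30z².

Boundary: |R(x)|=1, x<0.
x=-0.77: |R|=0.3683
R=1: x+7/30x²=0 ⇒ x=−30/7=-4.2857; min R=1−1/(4·7/30)=-0.0714>−1
Confirm numerically:
  x=-4.170: |R|=0.88741 <1
  x=-3.155: |R|=0.16761 <1
  x=-2.171: |R|=0.07124 <1
  x=-4.838: |R|=1.62346 >1
  x=-4.803: |R|=1.57972 >1
  x=-4.762: |R|=1.52922 >1
Stable set (-4.2857, 0).

z* = -4.2857.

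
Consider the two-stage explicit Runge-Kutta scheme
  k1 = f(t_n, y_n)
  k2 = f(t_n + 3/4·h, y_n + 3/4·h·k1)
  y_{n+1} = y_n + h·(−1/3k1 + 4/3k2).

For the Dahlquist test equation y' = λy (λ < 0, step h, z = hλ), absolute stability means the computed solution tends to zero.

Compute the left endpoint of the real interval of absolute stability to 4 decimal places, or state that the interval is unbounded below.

z* = -1.0000.

Set f=λy, z=hλ:
  k1=λy_n ⇒ h·k1=z·y_n;  k2=λ(1+3/4z)y_n ⇒ h·k2=z(1+3/4z)y_n
  y_{n+1}/y_n = 1 − 1/3z + 4/3z(1+3/4z) = 1 + z + z²
  ⇒ R(z) = 1 + z + z².

Boundary: |R(x)|=1, x<0.
x=-1.21: |R|=1.2541
R=1: x+1x²=0 ⇒ x=−1=-1.0000; min R=1−1/(4·1)=0.7500>−1
Confirm numerically:
  x=-0.976: |R|=0.97658 <1
  x=-0.944: |R|=0.94714 <1
  x=-0.834: |R|=0.86156 <1
  x=-0.632: |R|=0.76742 <1
  x=-1.398: |R|=1.55640 >1
  x=-1.363: |R|=1.49477 >1
So |R|<1 on (-1.0000, 0).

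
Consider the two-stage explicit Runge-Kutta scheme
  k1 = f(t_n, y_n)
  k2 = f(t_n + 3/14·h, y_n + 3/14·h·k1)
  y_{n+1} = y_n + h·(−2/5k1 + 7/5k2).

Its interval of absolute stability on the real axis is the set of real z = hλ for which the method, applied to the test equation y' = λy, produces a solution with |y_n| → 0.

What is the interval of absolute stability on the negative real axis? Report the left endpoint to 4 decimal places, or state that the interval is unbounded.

(-3.3333, 0).

Test eqn y'=λy, z=hλ:
  k1=λy_n ⇒ h·k1=z·y_n;  k2=λ(1+3/14z)y_n ⇒ h·k2=z(1+3/14z)y_n
  y_{n+1}/y_n = 1 − 2/5z + 7/5z(1+3/14z) = 1 + z + 3/10z²
  Hence R(z) = 1 + z + 3/10z².

Boundary: |R(x)|=1, x<0.
x=-1.06: |R|=0.2771
R=1: x+3/10x²=0 ⇒ x=−10/3=-3.3333; min R=1−1/(4·3/10)=0.1667>−1
Confirm numerically:
  x=-3.138: |R|=0.81611 <1
  x=-2.753: |R|=0.52070 <1
  x=-2.660: |R|=0.46268 <1
  x=-2.548: |R|=0.39969 <1
  x=-3.887: |R|=1.64563 >1
  x=-3.461: |R|=1.13256 >1
Stable set (-3.3333, 0).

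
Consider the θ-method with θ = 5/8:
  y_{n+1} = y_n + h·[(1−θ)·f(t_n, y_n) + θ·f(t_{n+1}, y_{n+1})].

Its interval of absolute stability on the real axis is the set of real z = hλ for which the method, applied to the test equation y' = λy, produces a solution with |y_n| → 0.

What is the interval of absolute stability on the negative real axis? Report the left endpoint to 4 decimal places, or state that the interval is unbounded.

Test eqn y'=λy, z=hλ:
  y_{n+1} = y_n + z·[3/8·y_n + 5/8·y_{n+1}] ⇒ (1 − 5/8z)y_{n+1} = (1 + 3/8z)y_n
  so R(z) = (1 + 3/8z)/(1 − 5/8z).

Find x<0 with |R(x)|<1.
x=-1.32: |R|=0.2767
x=-2: |R|=0.1111
x=-10: |R|=0.3793
x=-100: |R|=0.5748
θ=5/8≥1/2 ⇒ |1+3/8x|<|1−5/8x| ∀x<0 ⇒ stable on all of ℝ⁻.

(−∞, 0) — no finite endpoint.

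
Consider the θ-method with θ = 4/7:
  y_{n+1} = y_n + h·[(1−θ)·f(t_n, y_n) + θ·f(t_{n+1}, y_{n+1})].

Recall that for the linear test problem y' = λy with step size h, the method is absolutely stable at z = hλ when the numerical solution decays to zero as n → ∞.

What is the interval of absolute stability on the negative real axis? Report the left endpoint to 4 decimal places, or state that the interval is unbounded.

(−∞, 0) — no finite endpoint.

Test eqn y'=λy, z=hλ:
  y_{n+1} = y_n + z·[3/7·y_n + 4/7·y_{n+1}] ⇒ (1 − 4/7z)y_{n+1} = (1 + 3/7z)y_n
  Hence R(z) = (1 + 3/7z)/(1 − 4/7z).

Find x<0 with |R(x)|<1.
x=-1.47: |R|=0.2011
x=-2: |R|=0.0667
x=-10: |R|=0.4894
x=-100: |R|=0.7199
θ=4/7≥1/2 ⇒ |1+3/7x|<|1−4/7x| ∀x<0 ⇒ unbounded interval.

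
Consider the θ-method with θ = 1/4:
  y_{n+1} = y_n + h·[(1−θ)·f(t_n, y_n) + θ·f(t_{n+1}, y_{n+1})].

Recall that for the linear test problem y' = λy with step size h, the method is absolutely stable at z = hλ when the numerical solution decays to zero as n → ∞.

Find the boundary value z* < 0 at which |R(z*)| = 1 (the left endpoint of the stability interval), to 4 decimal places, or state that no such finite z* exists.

With y'=λy (z=hλ):
  y_{n+1} = y_n + z·[3/4·y_n + 1/4·y_{n+1}] ⇒ (1 − 1/4z)y_{n+1} = (1 + 3/4z)y_n
  Hence R(z) = (1 + 3/4z)/(1 − 1/4z).

Solve |R(x)|<1 on ℝ⁻.
x=-1.63: |R|=0.1581
R=−1: 1+3/4x = −1+1/4x ⇒ -1/2x=2 ⇒ x=2/(-1/2)=-4.0000
Confirm numerically:
  x=-3.963: |R|=0.99071 <1
  x=-2.801: |R|=0.64740 <1
  x=-2.110: |R|=0.38134 <1
  x=-1.639: |R|=0.16262 <1
  x=-4.401: |R|=1.09546 >1
  x=-4.246: |R|=1.05967 >1
  x=-4.127: |R|=1.03125 >1
So |R|<1 on (-4.0000, 0).

left endpoint -4.0000.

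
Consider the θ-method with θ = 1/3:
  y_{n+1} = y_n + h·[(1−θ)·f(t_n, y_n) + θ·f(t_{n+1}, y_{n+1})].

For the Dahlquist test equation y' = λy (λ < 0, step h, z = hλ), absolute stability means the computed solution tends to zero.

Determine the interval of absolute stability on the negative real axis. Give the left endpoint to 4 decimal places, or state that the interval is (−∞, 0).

On y'=λy, z=hλ:
  y_{n+1} = y_n + z·[2/3·y_n + 1/3·y_{n+1}] ⇒ (1 − 1/3z)y_{n+1} = (1 + 2/3z)y_n
  Hence R(z) = (1 + 2/3z)/(1 − 1/3z).

Solve |R(x)|<1 on ℝ⁻.
x=-0.77: |R|=0.3873
R=−1: 1+2/3x = −1+1/3x ⇒ -1/3x=2 ⇒ x=2/(-1/3)=-6.0000
Confirm numerically:
  x=-5.304: |R|=0.91618 <1
  x=-2.884: |R|=0.47043 <1
  x=-2.640: |R|=0.40426 <1
  x=-6.357: |R|=1.03815 >1
  x=-6.066: |R|=1.00728 >1
Stable set (-6.0000, 0).

z∈(-6.0000,0).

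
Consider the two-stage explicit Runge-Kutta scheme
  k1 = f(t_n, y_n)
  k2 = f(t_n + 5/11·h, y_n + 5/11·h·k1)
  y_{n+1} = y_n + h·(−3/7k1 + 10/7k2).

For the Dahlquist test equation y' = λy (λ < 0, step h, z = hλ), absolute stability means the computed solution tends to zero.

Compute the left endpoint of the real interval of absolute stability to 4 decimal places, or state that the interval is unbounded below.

z* = -1.5400.

With y'=λy (z=hλ):
  k1=λy_n ⇒ h·k1=z·y_n;  k2=λ(1+5/11z)y_n ⇒ h·k2=z(1+5/11z)y_n
  y_{n+1}/y_n = 1 − 3/7z + 10/7z(1+5/11z) = 1 + z + 50/77z²
  ⇒ R(z) = 1 + z + 50/77z².

Solve |R(x)|<1 on ℝ⁻.
x=-0.67: |R|=0.6215
R=1: x+50/77x²=0 ⇒ x=−77/50=-1.5400; min R=1−1/(4·50/77)=0.6150>−1
Confirm numerically:
  x=-1.207: |R|=0.73901 <1
  x=-1.000: |R|=0.64935 <1
  x=-0.968: |R|=0.64046 <1
  x=-0.640: |R|=0.62597 <1
  x=-2.097: |R|=1.75846 >1
  x=-1.819: |R|=1.32955 >1
Interval (-1.5400, 0).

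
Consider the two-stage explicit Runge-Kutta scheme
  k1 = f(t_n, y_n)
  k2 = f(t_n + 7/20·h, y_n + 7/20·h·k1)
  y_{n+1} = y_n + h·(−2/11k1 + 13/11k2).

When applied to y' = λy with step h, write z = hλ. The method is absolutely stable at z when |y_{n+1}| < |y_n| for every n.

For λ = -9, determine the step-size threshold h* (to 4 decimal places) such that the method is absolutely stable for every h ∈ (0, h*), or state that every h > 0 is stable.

(-2.4176,0); λ=-9 ⇒ h* = (220/91)/9 = 0.2686.

With y'=λy (z=hλ):
  k1=λy_n ⇒ h·k1=z·y_n;  k2=λ(1+7/20z)y_n ⇒ h·k2=z(1+7/20z)y_n
  y_{n+1}/y_n = 1 − 2/11z + 13/11z(1+7/20z) = 1 + z + 91/220z²
  so R(z) = 1 + z + 91/220z².

Solve |R(x)|<1 on ℝ⁻.
x=-1.28: |R|=0.3977
R=1: x+91/220x²=0 ⇒ x=−220/91=-2.4176; min R=1−1/(4·91/220)=0.3956>−1
Confirm numerically:
  x=-2.229: |R|=0.82613 <1
  x=-2.001: |R|=0.65520 <1
  x=-1.769: |R|=0.52542 <1
  x=-1.401: |R|=0.41089 <1
  x=-2.571: |R|=1.16315 >1
  x=-2.551: |R|=1.14078 >1
  x=-2.548: |R|=1.13745 >1
Interval (-2.4176, 0).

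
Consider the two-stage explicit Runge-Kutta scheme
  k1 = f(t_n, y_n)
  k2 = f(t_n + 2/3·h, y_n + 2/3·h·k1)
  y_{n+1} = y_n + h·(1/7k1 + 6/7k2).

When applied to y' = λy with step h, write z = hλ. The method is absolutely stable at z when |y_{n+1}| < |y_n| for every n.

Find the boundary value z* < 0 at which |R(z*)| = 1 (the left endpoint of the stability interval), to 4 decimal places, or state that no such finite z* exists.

z* = -1.7500.

Test eqn y'=λy, z=hλ:
  k1=λy_n ⇒ h·k1=z·y_n;  k2=λ(1+2/3z)y_n ⇒ h·k2=z(1+2/3z)y_n
  y_{n+1}/y_n = 1 + 1/7z + 6/7z(1+2/3z) = 1 + z + 4/7z²
  ⇒ R(z) = 1 + z + 4/7z².

Find x<0 with |R(x)|<1.
x=-0.84: |R|=0.5632
R=1: x+4/7x²=0 ⇒ x=−7/4=-1.7500; min R=1−1/(4·4/7)=0.5625>−1
Confirm numerically:
  x=-1.125: |R|=0.59821 <1
  x=-0.947: |R|=0.56546 <1
  x=-0.896: |R|=0.56275 <1
  x=-0.812: |R|=0.56477 <1
  x=-2.341: |R|=1.79059 >1
  x=-2.319: |R|=1.75401 >1
  x=-1.977: |R|=1.25645 >1
Interval (-1.7500, 0).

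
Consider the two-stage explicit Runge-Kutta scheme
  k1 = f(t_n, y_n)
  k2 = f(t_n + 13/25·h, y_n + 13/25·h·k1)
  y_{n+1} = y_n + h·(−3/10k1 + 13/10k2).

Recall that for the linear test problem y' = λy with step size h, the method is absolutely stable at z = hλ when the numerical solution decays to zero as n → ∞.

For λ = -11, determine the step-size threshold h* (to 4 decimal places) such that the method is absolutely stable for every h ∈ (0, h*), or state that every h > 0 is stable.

(-1.4793,0); λ=-11 ⇒ h* = (250/169)/11 = 0.1345.

Set f=λy, z=hλ:
  k1=λy_n ⇒ h·k1=z·y_n;  k2=λ(1+13/25z)y_n ⇒ h·k2=z(1+13/25z)y_n
  y_{n+1}/y_n = 1 − 3/10z + 13/10z(1+13/25z) = 1 + z + 169/250z²
  ⇒ R(z) = 1 + z + 169/250z².

Find x<0 with |R(x)|<1.
x=-0.52: |R|=0.6628
R=1: x+169/250x²=0 ⇒ x=−250/169=-1.4793; min R=1−1/(4·169/250)=0.6302>−1
Confirm numerically:
  x=-1.090: |R|=0.71316 <1
  x=-0.774: |R|=0.63098 <1
  x=-0.716: |R|=0.63056 <1
  x=-2.026: |R|=1.74876 >1
  x=-1.982: |R|=1.67355 >1
  x=-1.820: |R|=1.41918 >1
Stable set (-1.4793, 0).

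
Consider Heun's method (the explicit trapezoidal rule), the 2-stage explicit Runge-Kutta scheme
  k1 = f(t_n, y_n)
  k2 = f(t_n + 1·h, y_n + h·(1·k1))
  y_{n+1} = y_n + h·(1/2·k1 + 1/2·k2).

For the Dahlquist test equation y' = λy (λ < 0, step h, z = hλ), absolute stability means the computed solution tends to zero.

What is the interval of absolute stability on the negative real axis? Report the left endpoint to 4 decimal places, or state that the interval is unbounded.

z∈(-2.0000,0).

Test eqn y'=λy, z=hλ:
  order 2, 2-stage ⇒ R(z)=1+z+z^2/2
  (e.g. R(-1.21)=0.52205, |R|=0.52205)

Solve |R(x)|<1 on ℝ⁻.
x=-1.21: |R|=0.5221
|R(-1.4)|=0.5800 |R(-0.93)|=0.5025 |R(-0.61)|=0.5760
Bisect:
  x_lo=-2.6139 |R|=1.8023  x_hi=-0.3558 |R|=0.7075
  mid=-1.48482 |R|=0.61753 →hi
  mid=-2.04935 |R|=1.05057 →lo
  mid=-1.76709 |R|=0.79421 →hi
  mid=-1.90822 |R|=0.91243 →hi
  mid=-1.97879 |R|=0.97901 →hi
  mid=-2.01407 |R|=1.01417 →lo
  mid=-1.99643 |R|=0.99643 →hi
  ...
  [-2.00001,-1.99987] ⇒ x*=-2.0000
Interval (-2.0000, 0).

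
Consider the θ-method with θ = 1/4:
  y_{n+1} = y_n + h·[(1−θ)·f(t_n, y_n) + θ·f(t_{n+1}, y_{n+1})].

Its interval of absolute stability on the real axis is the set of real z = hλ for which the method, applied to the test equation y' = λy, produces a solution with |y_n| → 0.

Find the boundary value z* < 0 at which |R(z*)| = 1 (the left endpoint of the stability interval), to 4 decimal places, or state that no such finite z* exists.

With y'=λy (z=hλ):
  y_{n+1} = y_n + z·[3/4·y_n + 1/4·y_{n+1}] ⇒ (1 − 1/4z)y_{n+1} = (1 + 3/4z)y_n
  R(z) = (1 + 3/4z)/(1 − 1/4z).

Need |R(x)|<1, x<0.
x=-1.1: |R|=0.1373
R=−1: 1+3/4x = −1+1/4x ⇒ -1/2x=2 ⇒ x=2/(-1/2)=-4.0000
Confirm numerically:
  x=-3.951: |R|=0.98767 <1
  x=-3.328: |R|=0.81659 <1
  x=-3.027: |R|=0.72307 <1
  x=-4.557: |R|=1.13019 >1
  x=-4.495: |R|=1.11654 >1
  x=-4.316: |R|=1.07600 >1
Interval (-4.0000, 0).

left endpoint -4.0000.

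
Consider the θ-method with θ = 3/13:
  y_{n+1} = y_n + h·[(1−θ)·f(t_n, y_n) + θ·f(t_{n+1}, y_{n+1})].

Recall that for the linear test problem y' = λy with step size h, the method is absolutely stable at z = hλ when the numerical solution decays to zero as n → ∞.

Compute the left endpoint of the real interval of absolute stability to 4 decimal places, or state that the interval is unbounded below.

z* = -3.7143.

On y'=λy, z=hλ:
  y_{n+1} = y_n + z·[10/13·y_n + 3/13·y_{n+1}] ⇒ (1 − 3/13z)y_{n+1} = (1 + 10/13z)y_n
  so R(z) = (1 + 10/13z)/(1 − 3/13z).

Solve |R(x)|<1 on ℝ⁻.
x=-0.7: |R|=0.3974
R=−1: 1+10/13x = −1+3/13x ⇒ -7/13x=2 ⇒ x=2/(-7/13)=-3.7143
Confirm numerically:
  x=-3.550: |R|=0.95137 <1
  x=-2.988: |R|=0.76853 <1
  x=-2.813: |R|=0.70572 <1
  x=-4.302: |R|=1.15880 >1
  x=-3.918: |R|=1.05761 >1
Interval (-3.7143, 0).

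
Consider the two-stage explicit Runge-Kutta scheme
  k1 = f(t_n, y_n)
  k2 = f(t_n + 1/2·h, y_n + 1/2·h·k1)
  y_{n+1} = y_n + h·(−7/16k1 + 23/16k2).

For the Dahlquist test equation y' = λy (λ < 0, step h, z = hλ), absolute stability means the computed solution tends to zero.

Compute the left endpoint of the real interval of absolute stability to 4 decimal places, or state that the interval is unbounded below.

Set f=λy, z=hλ:
  k1=λy_n ⇒ h·k1=z·y_n;  k2=λ(1+1/2z)y_n ⇒ h·k2=z(1+1/2z)y_n
  y_{n+1}/y_n = 1 − 7/16z + 23/16z(1+1/2z) = 1 + z + 23/32z²
  Hence R(z) = 1 + z + 23/32z².

Need |R(x)|<1, x<0.
x=-1.77: |R|=1.4818
R=1: x+23/32x²=0 ⇒ x=−32/23=-1.3913; min R=1−1/(4·23/32)=0.6522>−1
Confirm numerically:
  x=-1.360: |R|=0.96940 <1
  x=-0.913: |R|=0.68613 <1
  x=-0.841: |R|=0.66736 <1
  x=-0.619: |R|=0.65640 <1
  x=-1.952: |R|=1.78666 >1
  x=-1.687: |R|=1.35854 >1
Interval (-1.3913, 0).

left endpoint -1.3913.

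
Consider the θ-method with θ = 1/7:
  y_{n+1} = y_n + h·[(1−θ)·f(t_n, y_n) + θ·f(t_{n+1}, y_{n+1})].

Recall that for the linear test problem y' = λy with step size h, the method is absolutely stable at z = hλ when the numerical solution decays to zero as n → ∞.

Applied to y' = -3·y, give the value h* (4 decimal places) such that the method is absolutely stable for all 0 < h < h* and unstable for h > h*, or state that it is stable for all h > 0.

(-2.8000,0); λ=-3 ⇒ h* = (14/5)/3 = 0.9333.

On y'=λy, z=hλ:
  y_{n+1} = y_n + z·[6/7·y_n + 1/7·y_{n+1}] ⇒ (1 − 1/7z)y_{n+1} = (1 + 6/7z)y_n
  R(z) = (1 + 6/7z)/(1 − 1/7z).

Find x<0 with |R(x)|<1.
x=-1.34: |R|=0.1247
R=−1: 1+6/7x = −1+1/7x ⇒ -5/7x=2 ⇒ x=2/(-5/7)=-2.8000
Confirm numerically:
  x=-2.722: |R|=0.95988 <1
  x=-2.315: |R|=0.73967 <1
  x=-2.172: |R|=0.65765 <1
  x=-2.012: |R|=0.56281 <1
  x=-3.381: |R|=1.27984 >1
  x=-3.379: |R|=1.27893 >1
  x=-2.981: |R|=1.09067 >1
So |R|<1 on (-2.8000, 0).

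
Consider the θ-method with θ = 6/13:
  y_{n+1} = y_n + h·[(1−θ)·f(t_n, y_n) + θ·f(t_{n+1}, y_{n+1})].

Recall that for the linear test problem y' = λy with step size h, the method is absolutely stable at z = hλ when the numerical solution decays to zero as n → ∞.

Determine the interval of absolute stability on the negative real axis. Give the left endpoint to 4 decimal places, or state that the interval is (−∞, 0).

Test eqn y'=λy, z=hλ:
  y_{n+1} = y_n + z·[7/13·y_n + 6/13·y_{n+1}] ⇒ (1 − 6/13z)y_{n+1} = (1 + 7/13z)y_n
  ⇒ R(z) = (1 + 7/13z)/(1 − 6/13z).

Boundary: |R(x)|=1, x<0.
x=-1: |R|=0.3158
R=−1: 1+7/13x = −1+6/13x ⇒ -1/13x=2 ⇒ x=2/(-1/13)=-26.0000
Confirm numerically:
  x=-24.272: |R|=0.98911 <1
  x=-16.588: |R|=0.91636 <1
  x=-14.036: |R|=0.87693 <1
  x=-13.167: |R|=0.86051 <1
  x=-26.282: |R|=1.00165 >1
  x=-26.186: |R|=1.00109 >1
  x=-26.040: |R|=1.00024 >1
Stable set (-26.0000, 0).

z∈(-26.0000,0).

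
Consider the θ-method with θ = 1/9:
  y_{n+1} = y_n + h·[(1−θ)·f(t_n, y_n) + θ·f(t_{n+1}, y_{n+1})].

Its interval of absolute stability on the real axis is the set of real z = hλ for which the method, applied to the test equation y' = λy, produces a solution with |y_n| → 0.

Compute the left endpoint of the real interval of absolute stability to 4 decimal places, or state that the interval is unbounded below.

Test eqn y'=λy, z=hλ:
  y_{n+1} = y_n + z·[8/9·y_n + 1/9·y_{n+1}] ⇒ (1 − 1/9z)y_{n+1} = (1 + 8/9z)y_n
  so R(z) = (1 + 8/9z)/(1 − 1/9z).

Find x<0 with |R(x)|<1.
x=-1.75: |R|=0.4651
R=−1: 1+8/9x = −1+1/9x ⇒ -7/9x=2 ⇒ x=2/(-7/9)=-2.5714
Confirm numerically:
  x=-1.772: |R|=0.48051 <1
  x=-1.663: |R|=0.40364 <1
  x=-1.596: |R|=0.35561 <1
  x=-2.697: |R|=1.07515 >1
  x=-2.634: |R|=1.03765 >1
  x=-2.622: |R|=1.03046 >1
Interval (-2.5714, 0).

z* = -2.5714.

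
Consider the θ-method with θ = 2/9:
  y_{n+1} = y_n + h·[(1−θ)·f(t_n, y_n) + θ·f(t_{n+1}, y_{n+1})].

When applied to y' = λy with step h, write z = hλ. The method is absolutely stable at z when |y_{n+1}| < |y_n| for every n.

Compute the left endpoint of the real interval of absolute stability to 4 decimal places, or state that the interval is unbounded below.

Set f=λy, z=hλ:
  y_{n+1} = y_n + z·[7/9·y_n + 2/9·y_{n+1}] ⇒ (1 − 2/9z)y_{n+1} = (1 + 7/9z)y_n
  so R(z) = (1 + 7/9z)/(1 − 2/9z).

Solve |R(x)|<1 on ℝ⁻.
x=-0.32: |R|=0.7012
R=−1: 1+7/9x = −1+2/9x ⇒ -5/9x=2 ⇒ x=2/(-5/9)=-3.6000
Confirm numerically:
  x=-2.768: |R|=0.71381 <1
  x=-2.534: |R|=0.62113 <1
  x=-2.102: |R|=0.43275 <1
  x=-3.965: |R|=1.10780 >1
  x=-3.812: |R|=1.06376 >1
Interval (-3.6000, 0).

left endpoint -3.6000.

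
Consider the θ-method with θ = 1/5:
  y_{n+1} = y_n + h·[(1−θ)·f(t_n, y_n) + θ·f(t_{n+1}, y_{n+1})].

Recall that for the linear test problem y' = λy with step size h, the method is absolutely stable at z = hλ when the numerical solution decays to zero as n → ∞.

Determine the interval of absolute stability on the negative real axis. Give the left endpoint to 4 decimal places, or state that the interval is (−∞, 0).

Test eqn y'=λy, z=hλ:
  y_{n+1} = y_n + z·[4/5·y_n + 1/5·y_{n+1}] ⇒ (1 − 1/5z)y_{n+1} = (1 + 4/5z)y_n
  ⇒ R(z) = (1 + 4/5z)/(1 − 1/5z).

Solve |R(x)|<1 on ℝ⁻.
x=-1.78: |R|=0.3127
R=−1: 1+4/5x = −1+1/5x ⇒ -3/5x=2 ⇒ x=2/(-3/5)=-3.3333
Confirm numerically:
  x=-3.286: |R|=0.98286 <1
  x=-2.713: |R|=0.75872 <1
  x=-2.241: |R|=0.54744 <1
  x=-3.909: |R|=1.19385 >1
  x=-3.806: |R|=1.16103 >1
Stable set (-3.3333, 0).

(-3.3333, 0).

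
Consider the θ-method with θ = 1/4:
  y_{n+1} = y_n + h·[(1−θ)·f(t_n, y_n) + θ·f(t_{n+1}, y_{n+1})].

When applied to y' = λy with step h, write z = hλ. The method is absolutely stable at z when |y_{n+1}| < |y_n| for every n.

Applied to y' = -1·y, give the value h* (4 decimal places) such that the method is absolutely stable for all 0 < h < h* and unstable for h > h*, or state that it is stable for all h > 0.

(-4.0000,0); λ=-1 ⇒ h* = (4)/1 = 4.0000.

On y'=λy, z=hλ:
  y_{n+1} = y_n + z·[3/4·y_n + 1/4·y_{n+1}] ⇒ (1 − 1/4z)y_{n+1} = (1 + 3/4z)y_n
  ⇒ R(z) = (1 + 3/4z)/(1 − 1/4z).

Boundary: |R(x)|=1, x<0.
x=-1.48: |R|=0.0803
R=−1: 1+3/4x = −1+1/4x ⇒ -1/2x=2 ⇒ x=2/(-1/2)=-4.0000
Confirm numerically:
  x=-2.730: |R|=0.62259 <1
  x=-1.836: |R|=0.25840 <1
  x=-1.702: |R|=0.19397 <1
  x=-4.570: |R|=1.13302 >1
  x=-4.249: |R|=1.06037 >1
Interval (-4.0000, 0).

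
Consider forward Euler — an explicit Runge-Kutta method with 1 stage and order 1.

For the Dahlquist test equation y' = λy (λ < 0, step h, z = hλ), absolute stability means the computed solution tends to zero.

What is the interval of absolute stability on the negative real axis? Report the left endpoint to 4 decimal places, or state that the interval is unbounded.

(-2.0000, 0).

On y'=λy, z=hλ:
  order 1, 1-stage ⇒ R(z)=1+z
  (e.g. R(-1.54)=-0.54000, |R|=0.54000)

Boundary: |R(x)|=1, x<0.
x=-1.54: |R|=0.5400
|R(-1.67)|=0.6700 |R(-1.55)|=0.5500 |R(-0.66)|=0.3400
Bisect:
  x_lo=-2.6150 |R|=1.6150  x_hi=-0.2222 |R|=0.7778
  mid=-1.41861 |R|=0.41861 →hi
  mid=-2.01680 |R|=1.01680 →lo
  mid=-1.71771 |R|=0.71771 →hi
  mid=-1.86725 |R|=0.86725 →hi
  mid=-1.94202 |R|=0.94202 →hi
  mid=-1.97941 |R|=0.97941 →hi
  mid=-1.99810 |R|=0.99810 →hi
  mid=-2.00745 |R|=1.00745 →lo
  ...
  [-2.00000,-1.99986] ⇒ x*=-2.0000
So |R|<1 on (-2.0000, 0).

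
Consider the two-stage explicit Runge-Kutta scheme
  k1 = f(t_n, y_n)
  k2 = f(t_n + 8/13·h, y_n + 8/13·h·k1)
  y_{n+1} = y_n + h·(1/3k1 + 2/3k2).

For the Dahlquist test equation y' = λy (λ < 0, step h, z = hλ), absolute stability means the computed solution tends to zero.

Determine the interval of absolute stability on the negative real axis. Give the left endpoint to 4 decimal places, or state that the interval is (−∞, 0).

(-2.4375, 0).

On y'=λy, z=hλ:
  k1=λy_n ⇒ h·k1=z·y_n;  k2=λ(1+8/13z)y_n ⇒ h·k2=z(1+8/13z)y_n
  y_{n+1}/y_n = 1 + 1/3z + 2/3z(1+8/13z) = 1 + z + 16/39z²
  ⇒ R(z) = 1 + z + 16/39z².

Need |R(x)|<1, x<0.
x=-1.27: |R|=0.3917
R=1: x+16/39x²=0 ⇒ x=−39/16=-2.4375; min R=1−1/(4·16/39)=0.3906>−1
Confirm numerically:
  x=-2.205: |R|=0.78968 <1
  x=-2.191: |R|=0.77843 <1
  x=-1.777: |R|=0.51848 <1
  x=-1.487: |R|=0.42015 <1
  x=-2.645: |R|=1.22516 >1
  x=-2.471: |R|=1.03396 >1
Stable set (-2.4375, 0).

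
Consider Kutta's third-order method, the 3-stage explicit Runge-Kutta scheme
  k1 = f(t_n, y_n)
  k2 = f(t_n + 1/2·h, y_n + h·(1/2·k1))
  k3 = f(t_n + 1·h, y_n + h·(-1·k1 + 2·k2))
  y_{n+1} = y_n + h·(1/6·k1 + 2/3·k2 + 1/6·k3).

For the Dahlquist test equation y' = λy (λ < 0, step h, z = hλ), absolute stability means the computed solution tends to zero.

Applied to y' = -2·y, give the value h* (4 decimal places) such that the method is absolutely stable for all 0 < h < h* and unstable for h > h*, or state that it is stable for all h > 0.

Set f=λy, z=hλ:
  order 3, 3-stage ⇒ R(z)=1+z+z^2/2+z^3/6
  (e.g. R(-1.71)=-0.08132, |R|=0.08132)

Find x<0 with |R(x)|<1.
x=-1.71: |R|=0.0813
|R(-2.39)|=0.8093 |R(-2.07)|=0.4058 |R(-1.86)|=0.2027
Bisect:
  x_lo=-2.9359 |R|=1.8437  x_hi=-0.1311 |R|=0.8772
  mid=-1.53346 |R|=0.04130 →hi
  mid=-2.23466 |R|=0.59768 →hi
  mid=-2.58526 |R|=1.12326 →lo
  mid=-2.40996 |R|=0.83881 →hi
  mid=-2.49761 |R|=0.97528 →hi
  mid=-2.54143 |R|=1.04779 →lo
  mid=-2.51952 |R|=1.01117 →lo
  mid=-2.50856 |R|=0.99314 →hi
  ...
  [-2.51284,-2.51267] ⇒ x*=-2.5127
So |R|<1 on (-2.5127, 0).

(-2.5127,0); λ=-2 ⇒ h* = 1.2564.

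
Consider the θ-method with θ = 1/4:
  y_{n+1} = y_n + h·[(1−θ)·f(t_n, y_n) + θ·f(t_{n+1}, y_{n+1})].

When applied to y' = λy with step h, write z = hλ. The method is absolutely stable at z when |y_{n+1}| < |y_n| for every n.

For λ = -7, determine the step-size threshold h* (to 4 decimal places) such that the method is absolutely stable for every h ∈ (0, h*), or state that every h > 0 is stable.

(-4.0000,0); λ=-7 ⇒ h* = (4)/7 = 0.5714.

Test eqn y'=λy, z=hλ:
  y_{n+1} = y_n + z·[3/4·y_n + 1/4·y_{n+1}] ⇒ (1 − 1/4z)y_{n+1} = (1 + 3/4z)y_n
  so R(z) = (1 + 3/4z)/(1 − 1/4z).

Find x<0 with |R(x)|<1.
x=-1.74: |R|=0.2125
R=−1: 1+3/4x = −1+1/4x ⇒ -1/2x=2 ⇒ x=2/(-1/2)=-4.0000
Confirm numerically:
  x=-3.776: |R|=0.94239 <1
  x=-3.531: |R|=0.87545 <1
  x=-2.398: |R|=0.49922 <1
  x=-1.743: |R|=0.21400 <1
  x=-4.577: |R|=1.13455 >1
  x=-4.502: |R|=1.11809 >1
Stable set (-4.0000, 0).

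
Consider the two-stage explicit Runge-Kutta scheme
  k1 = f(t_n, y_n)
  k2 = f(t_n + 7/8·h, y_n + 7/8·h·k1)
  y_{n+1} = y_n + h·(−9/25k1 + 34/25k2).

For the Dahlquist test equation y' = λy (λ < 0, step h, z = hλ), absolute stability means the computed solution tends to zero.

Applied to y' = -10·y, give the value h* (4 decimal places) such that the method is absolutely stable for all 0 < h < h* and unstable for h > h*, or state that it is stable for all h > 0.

On y'=λy, z=hλ:
  k1=λy_n ⇒ h·k1=z·y_n;  k2=λ(1+7/8z)y_n ⇒ h·k2=z(1+7/8z)y_n
  y_{n+1}/y_n = 1 − 9/25z + 34/25z(1+7/8z) = 1 + z + 119/100z²
  so R(z) = 1 + z + 119/100z².

Find x<0 with |R(x)|<1.
x=-1.2: |R|=1.5136
R=1: x+119/100x²=0 ⇒ x=−100/119=-0.8403; min R=1−1/(4·119/100)=0.7899>−1
Confirm numerically:
  x=-0.817: |R|=0.97731 <1
  x=-0.522: |R|=0.80226 <1
  x=-0.413: |R|=0.78998 <1
  x=-0.981: |R|=1.16421 >1
  x=-0.976: |R|=1.15757 >1
  x=-0.952: |R|=1.12650 >1
Stable set (-0.8403, 0).

(-0.8403,0); λ=-10 ⇒ h* = (100/119)/10 = 0.0840.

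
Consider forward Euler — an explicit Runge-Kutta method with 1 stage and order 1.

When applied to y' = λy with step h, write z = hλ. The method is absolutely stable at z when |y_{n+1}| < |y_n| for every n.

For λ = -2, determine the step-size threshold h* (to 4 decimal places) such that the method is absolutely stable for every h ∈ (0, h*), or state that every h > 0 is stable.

Set f=λy, z=hλ:
  order 1, 1-stage ⇒ R(z)=1+z
  (e.g. R(-0.37)=0.63000, |R|=0.63000)

Boundary: |R(x)|=1, x<0.
x=-0.37: |R|=0.6300
|R(-2.12)|=1.1200 |R(-1.5)|=0.5000 |R(-0.88)|=0.1200
Bisect:
  x_lo=-2.5602 |R|=1.5602  x_hi=-0.2700 |R|=0.7300
  mid=-1.41508 |R|=0.41508 →hi
  mid=-1.98763 |R|=0.98763 →hi
  mid=-2.27391 |R|=1.27391 →lo
  mid=-2.13077 |R|=1.13077 →lo
  mid=-2.05920 |R|=1.05920 →lo
  mid=-2.02342 |R|=1.02342 →lo
  mid=-2.00552 |R|=1.00552 →lo
  mid=-1.99658 |R|=0.99658 →hi
  ...
  [-2.00007,-1.99993] ⇒ x*=-2.0000
Stable set (-2.0000, 0).

(-2.0000,0); λ=-2 ⇒ h* = 1.0000.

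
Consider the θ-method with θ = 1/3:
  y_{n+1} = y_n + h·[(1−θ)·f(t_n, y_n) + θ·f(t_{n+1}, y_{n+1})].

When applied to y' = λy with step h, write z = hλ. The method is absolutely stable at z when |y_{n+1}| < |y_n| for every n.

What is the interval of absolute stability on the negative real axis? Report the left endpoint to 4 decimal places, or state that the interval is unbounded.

(-6.0000, 0).

On y'=λy, z=hλ:
  y_{n+1} = y_n + z·[2/3·y_n + 1/3·y_{n+1}] ⇒ (1 − 1/3z)y_{n+1} = (1 + 2/3z)y_n
  so R(z) = (1 + 2/3z)/(1 − 1/3z).

Need |R(x)|<1, x<0.
x=-0.61: |R|=0.4931
R=−1: 1+2/3x = −1+1/3x ⇒ -1/3x=2 ⇒ x=2/(-1/3)=-6.0000
Confirm numerically:
  x=-5.425: |R|=0.93175 <1
  x=-4.133: |R|=0.73826 <1
  x=-3.814: |R|=0.67919 <1
  x=-6.386: |R|=1.04113 >1
  x=-6.306: |R|=1.03288 >1
  x=-6.088: |R|=1.00968 >1
Stable set (-6.0000, 0).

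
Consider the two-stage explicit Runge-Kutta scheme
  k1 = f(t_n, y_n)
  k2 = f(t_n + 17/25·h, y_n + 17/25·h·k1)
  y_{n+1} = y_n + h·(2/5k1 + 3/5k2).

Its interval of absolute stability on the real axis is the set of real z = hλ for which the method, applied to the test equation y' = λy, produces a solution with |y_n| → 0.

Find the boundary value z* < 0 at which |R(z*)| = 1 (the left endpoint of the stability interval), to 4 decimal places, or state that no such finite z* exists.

z* = -2.4510.

Set f=λy, z=hλ:
  k1=λy_n ⇒ h·k1=z·y_n;  k2=λ(1+17/25z)y_n ⇒ h·k2=z(1+17/25z)y_n
  y_{n+1}/y_n = 1 + 2/5z + 3/5z(1+17/25z) = 1 + z + 51/125z²
  R(z) = 1 + z + 51/125z².

Boundary: |R(x)|=1, x<0.
x=-1.78: |R|=0.5127
R=1: x+51/125x²=0 ⇒ x=−125/51=-2.4510; min R=1−1/(4·51/125)=0.3873>−1
Confirm numerically:
  x=-2.406: |R|=0.95585 <1
  x=-2.165: |R|=0.74739 <1
  x=-1.535: |R|=0.42634 <1
  x=-1.171: |R|=0.38847 <1
  x=-2.860: |R|=1.47728 >1
  x=-2.621: |R|=1.18181 >1
  x=-2.497: |R|=1.04688 >1
Interval (-2.4510, 0).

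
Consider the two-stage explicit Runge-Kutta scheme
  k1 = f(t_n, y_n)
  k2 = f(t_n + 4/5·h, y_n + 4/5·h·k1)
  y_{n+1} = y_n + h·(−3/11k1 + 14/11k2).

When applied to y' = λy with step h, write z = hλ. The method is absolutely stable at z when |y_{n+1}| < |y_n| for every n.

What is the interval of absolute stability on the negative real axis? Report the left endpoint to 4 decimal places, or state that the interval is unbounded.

(-0.9821, 0).

With y'=λy (z=hλ):
  k1=λy_n ⇒ h·k1=z·y_n;  k2=λ(1+4/5z)y_n ⇒ h·k2=z(1+4/5z)y_n
  y_{n+1}/y_n = 1 − 3/11z + 14/11z(1+4/5z) = 1 + z + 56/55z²
  R(z) = 1 + z + 56/55z².

Solve |R(x)|<1 on ℝ⁻.
x=-0.67: |R|=0.7871
R=1: x+56/55x²=0 ⇒ x=−55/56=-0.9821; min R=1−1/(4·56/55)=0.7545>−1
Confirm numerically:
  x=-0.904: |R|=0.92807 <1
  x=-0.886: |R|=0.91327 <1
  x=-0.747: |R|=0.82115 <1
  x=-1.174: |R|=1.22934 >1
  x=-1.083: |R|=1.11121 >1
  x=-1.067: |R|=1.09219 >1
So |R|<1 on (-0.9821, 0).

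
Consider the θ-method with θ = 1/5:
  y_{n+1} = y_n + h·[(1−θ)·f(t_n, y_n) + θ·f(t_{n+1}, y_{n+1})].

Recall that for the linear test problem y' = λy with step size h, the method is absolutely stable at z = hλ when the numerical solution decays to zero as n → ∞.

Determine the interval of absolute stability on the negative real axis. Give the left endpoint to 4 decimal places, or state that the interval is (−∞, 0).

On y'=λy, z=hλ:
  y_{n+1} = y_n + z·[4/5·y_n + 1/5·y_{n+1}] ⇒ (1 − 1/5z)y_{n+1} = (1 + 4/5z)y_n
  R(z) = (1 + 4/5z)/(1 − 1/5z).

Need |R(x)|<1, x<0.
x=-1.63: |R|=0.2293
R=−1: 1+4/5x = −1+1/5x ⇒ -3/5x=2 ⇒ x=2/(-3/5)=-3.3333
Confirm numerically:
  x=-2.771: |R|=0.78291 <1
  x=-1.752: |R|=0.29739 <1
  x=-1.711: |R|=0.27477 <1
  x=-1.601: |R|=0.21270 <1
  x=-3.672: |R|=1.11716 >1
  x=-3.660: |R|=1.11316 >1
  x=-3.471: |R|=1.04875 >1
Stable set (-3.3333, 0).

(-3.3333, 0).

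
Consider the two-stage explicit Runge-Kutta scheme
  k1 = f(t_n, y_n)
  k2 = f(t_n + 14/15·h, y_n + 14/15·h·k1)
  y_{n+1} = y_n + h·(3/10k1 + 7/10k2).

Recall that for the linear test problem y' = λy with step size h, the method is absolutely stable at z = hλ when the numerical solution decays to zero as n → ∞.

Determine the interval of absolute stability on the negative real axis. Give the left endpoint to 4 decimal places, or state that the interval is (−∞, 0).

z∈(-1.5306,0).

On y'=λy, z=hλ:
  k1=λy_n ⇒ h·k1=z·y_n;  k2=λ(1+14/15z)y_n ⇒ h·k2=z(1+14/15z)y_n
  y_{n+1}/y_n = 1 + 3/10z + 7/10z(1+14/15z) = 1 + z + 49/75z²
  R(z) = 1 + z + 49/75z².

Solve |R(x)|<1 on ℝ⁻.
x=-0.62: |R|=0.6311
R=1: x+49/75x²=0 ⇒ x=−75/49=-1.5306; min R=1−1/(4·49/75)=0.6173>−1
Confirm numerically:
  x=-1.010: |R|=0.65647 <1
  x=-0.918: |R|=0.63258 <1
  x=-0.687: |R|=0.62135 <1
  x=-0.673: |R|=0.62291 <1
  x=-2.104: |R|=1.78819 >1
  x=-1.907: |R|=1.46894 >1
So |R|<1 on (-1.5306, 0).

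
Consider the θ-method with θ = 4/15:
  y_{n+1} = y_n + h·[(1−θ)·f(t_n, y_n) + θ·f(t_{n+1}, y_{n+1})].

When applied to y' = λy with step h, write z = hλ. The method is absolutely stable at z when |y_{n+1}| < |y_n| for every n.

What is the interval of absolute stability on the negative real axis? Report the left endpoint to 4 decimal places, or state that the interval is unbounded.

(-4.2857, 0).

On y'=λy, z=hλ:
  y_{n+1} = y_n + z·[11/15·y_n + 4/15·y_{n+1}] ⇒ (1 − 4/15z)y_{n+1} = (1 + 11/15z)y_n
  ⇒ R(z) = (1 + 11/15z)/(1 − 4/15z).

Boundary: |R(x)|=1, x<0.
x=-1.1: |R|=0.1495
R=−1: 1+11/15x = −1+4/15x ⇒ -7/15x=2 ⇒ x=2/(-7/15)=-4.2857
Confirm numerically:
  x=-4.143: |R|=0.96836 <1
  x=-3.934: |R|=0.91990 <1
  x=-3.850: |R|=0.89967 <1
  x=-2.837: |R|=0.61511 <1
  x=-4.724: |R|=1.09051 >1
  x=-4.551: |R|=1.05593 >1
Interval (-4.2857, 0).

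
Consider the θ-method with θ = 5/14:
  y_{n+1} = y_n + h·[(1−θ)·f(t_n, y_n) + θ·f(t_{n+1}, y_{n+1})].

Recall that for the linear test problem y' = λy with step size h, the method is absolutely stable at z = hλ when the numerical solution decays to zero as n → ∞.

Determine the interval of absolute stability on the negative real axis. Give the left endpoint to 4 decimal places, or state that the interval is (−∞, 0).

On y'=λy, z=hλ:
  y_{n+1} = y_n + z·[9/14·y_n + 5/14·y_{n+1}] ⇒ (1 − 5/14z)y_{n+1} = (1 + 9/14z)y_n
  Hence R(z) = (1 + 9/14z)/(1 − 5/14z).

Boundary: |R(x)|=1, x<0.
x=-0.47: |R|=0.5976
R=−1: 1+9/14x = −1+5/14x ⇒ -2/7x=2 ⇒ x=2/(-2/7)=-7.0000
Confirm numerically:
  x=-5.272: |R|=0.82874 <1
  x=-5.244: |R|=0.82536 <1
  x=-4.411: |R|=0.71277 <1
  x=-7.228: |R|=1.01819 >1
  x=-7.204: |R|=1.01631 >1
  x=-7.024: |R|=1.00195 >1
So |R|<1 on (-7.0000, 0).

z∈(-7.0000,0).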